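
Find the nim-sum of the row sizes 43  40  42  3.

Bitwise XOR of the heap sizes:
  101011  (43)
  101000  (40)
  101010  (42)
  000011  (3)
  ------
  101010  (42)

42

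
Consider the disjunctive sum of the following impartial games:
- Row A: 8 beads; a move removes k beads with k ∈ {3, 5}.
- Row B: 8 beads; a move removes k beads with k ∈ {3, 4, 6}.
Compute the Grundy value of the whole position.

2

Build the Grundy sequence for row A with g(k) = mex{g(k−s) : s ∈ {3, 5}, s ≤ k}:
g(0) = mex{} = 0
g(1) = mex{} = 0
g(2) = mex{} = 0
g(3) = mex{0} = 1
g(4) = mex{0} = 1
g(5) = mex{0} = 1
g(6) = mex{0,1} = 2
g(7) = mex{0,1} = 2
g(8) = mex{1} = 0
So g(8) = 0.
Grundy values for row B (subtraction set {3, 4, 6}):
k:     0  1  2  3  4  5  6  7  8
g(k):  0  0  0  1  1  1  2  2  2
So g(8) = 2.
The value of a disjunctive sum is the nim-sum of the parts.
Combined value = 0 ⊕ 2 = 2.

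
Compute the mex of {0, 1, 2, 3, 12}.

4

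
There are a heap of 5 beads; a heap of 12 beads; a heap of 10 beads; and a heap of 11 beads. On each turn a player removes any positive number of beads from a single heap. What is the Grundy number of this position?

8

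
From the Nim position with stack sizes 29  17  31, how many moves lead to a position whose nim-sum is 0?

3

Nim-sum: 29 ⊕ 17 ⊕ 31 = 19.
The overall nim-sum is X = 19. A stack of size p has a winning move iff p XOR X < p (reduce it to p XOR X).
  29: 29 XOR 19 = 14 < 29 — winning move (to 14).
  17: 17 XOR 19 = 2 < 17 — winning move (to 2).
  31: 31 XOR 19 = 12 < 31 — winning move (to 12).
That gives 3 winning moves.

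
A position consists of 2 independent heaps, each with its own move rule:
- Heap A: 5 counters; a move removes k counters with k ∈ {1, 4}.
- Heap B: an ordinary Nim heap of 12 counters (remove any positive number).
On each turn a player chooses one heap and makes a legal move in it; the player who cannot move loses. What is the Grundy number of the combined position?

For heap A, compute g(0), g(1), … with moves {1, 4}:
k:     0  1  2  3  4  5
g(k):  0  1  0  1  2  0
So g(5) = 0.
Heap B is a plain Nim heap of size 12, so its Grundy value is 12.
The value of a disjunctive sum is the nim-sum of the parts.
Combined value = 0 XOR 12 = 12.

12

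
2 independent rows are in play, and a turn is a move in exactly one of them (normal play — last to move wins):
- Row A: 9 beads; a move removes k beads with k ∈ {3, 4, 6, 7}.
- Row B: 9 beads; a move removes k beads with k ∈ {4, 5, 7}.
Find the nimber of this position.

1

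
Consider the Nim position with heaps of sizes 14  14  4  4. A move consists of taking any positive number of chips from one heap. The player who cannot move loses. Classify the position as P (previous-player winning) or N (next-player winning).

P-position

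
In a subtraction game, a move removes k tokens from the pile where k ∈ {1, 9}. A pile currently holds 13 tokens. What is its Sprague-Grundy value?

1

Compute g(0), g(1), … for moves {1, 9}:
k:     0  1  2  3  4  5  6  7  8  9 10 11 12 13
g(k):  0  1  0  1  0  1  0  1  0  1  0  1  0  1
So g(13) = 1.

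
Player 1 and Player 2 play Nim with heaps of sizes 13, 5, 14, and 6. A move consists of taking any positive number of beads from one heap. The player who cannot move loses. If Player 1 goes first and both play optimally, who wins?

Write each in binary and XOR column by column:
  1101  (13)
  0101  (5)
  1110  (14)
  0110  (6)
  ----
  0000  (0)
The nim-sum is 0, so this is a P-position: the player to move is in a losing position under optimal play; Player 1 is about to move from it and so loses — Player 2 wins.

Player 2 wins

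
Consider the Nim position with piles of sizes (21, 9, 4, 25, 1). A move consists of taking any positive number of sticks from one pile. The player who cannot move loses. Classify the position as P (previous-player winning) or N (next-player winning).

P-position

Nim-sum: 21 XOR 9 XOR 4 XOR 25 XOR 1 = 0.
The nim-sum is 0, so this is a P-position: the player to move is in a losing position under optimal play.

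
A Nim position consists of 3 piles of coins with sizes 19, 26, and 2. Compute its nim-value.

11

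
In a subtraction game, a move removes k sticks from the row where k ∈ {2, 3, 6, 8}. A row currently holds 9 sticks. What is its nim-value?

Build the Grundy sequence with g(k) = mex{g(k−s) : s ∈ {2, 3, 6, 8}, s ≤ k}:
g(0) = mex{} = 0
g(1) = mex{} = 0
g(2) = mex{0} = 1
g(3) = mex{0} = 1
g(4) = mex{0,1} = 2
g(5) = mex{1} = 0
g(6) = mex{0,1,2} = 3
g(7) = mex{0,2} = 1
g(8) = mex{0,1,3} = 2
g(9) = mex{0,1,3} = 2
So g(9) = 2.

2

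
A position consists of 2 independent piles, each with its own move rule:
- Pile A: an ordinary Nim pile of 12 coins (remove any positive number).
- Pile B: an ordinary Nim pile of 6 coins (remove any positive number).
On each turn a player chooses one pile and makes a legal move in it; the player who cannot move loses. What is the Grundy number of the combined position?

10

Pile A is a plain Nim pile of size 12, so its Grundy value is 12.
Pile B is a plain Nim pile of size 6, so its Grundy value is 6.
The value of a disjunctive sum is the nim-sum of the parts.
Combined value = 12 ⊕ 6 = 10.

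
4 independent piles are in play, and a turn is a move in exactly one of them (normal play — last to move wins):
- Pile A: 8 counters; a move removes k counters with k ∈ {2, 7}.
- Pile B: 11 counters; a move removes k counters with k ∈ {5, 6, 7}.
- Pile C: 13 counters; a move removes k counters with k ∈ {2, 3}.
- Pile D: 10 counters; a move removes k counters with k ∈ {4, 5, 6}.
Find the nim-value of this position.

1

For pile A, compute g(0), g(1), … with moves {2, 7}:
g(0) = mex{} = 0
g(1) = mex{} = 0
g(2) = mex{0} = 1
g(3) = mex{0} = 1
g(4) = mex{1} = 0
g(5) = mex{1} = 0
g(6) = mex{0} = 1
g(7) = mex{0} = 1
g(8) = mex{0,1} = 2
So g(8) = 2.
Build the Grundy sequence for pile B with g(k) = mex{g(k−s) : s ∈ {5, 6, 7}, s ≤ k}:
g(0) = mex{} = 0
g(1) = mex{} = 0
g(2) = mex{} = 0
g(3) = mex{} = 0
g(4) = mex{} = 0
g(5) = mex{0} = 1
g(6) = mex{0} = 1
g(7) = mex{0} = 1
g(8) = mex{0} = 1
g(9) = mex{0} = 1
g(10) = mex{0,1} = 2
g(11) = mex{0,1} = 2
So g(11) = 2.
For pile C, compute g(0), g(1), … with moves {2, 3}:
k:     0  1  2  3  4  5  6  7  8  9 10 11 12 13
g(k):  0  0  1  1  2  0  0  1  1  2  0  0  1  1
So g(13) = 1.
Grundy values for pile D (subtraction set {4, 5, 6}):
g(0) = mex{} = 0
g(1) = mex{} = 0
g(2) = mex{} = 0
g(3) = mex{} = 0
g(4) = mex{0} = 1
g(5) = mex{0} = 1
g(6) = mex{0} = 1
g(7) = mex{0} = 1
g(8) = mex{0,1} = 2
g(9) = mex{0,1} = 2
g(10) = mex{1} = 0
So g(10) = 0.
By the Sprague-Grundy theorem, the Grundy value of a sum of independent games is the XOR of the component values.
Combined value = 2 ⊕ 2 ⊕ 1 ⊕ 0 = 1.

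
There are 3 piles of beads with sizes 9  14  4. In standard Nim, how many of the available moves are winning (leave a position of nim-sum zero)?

Nim-sum: 9 ⊕ 14 ⊕ 4 = 3.
The overall nim-sum is X = 3. A pile of size p has a winning move iff p XOR X < p (reduce it to p XOR X).
  9: 9 XOR 3 = 10 ≥ 9 — no move.
  14: 14 XOR 3 = 13 < 14 — winning move (to 13).
  4: 4 XOR 3 = 7 ≥ 4 — no move.
That gives 1 winning move.

1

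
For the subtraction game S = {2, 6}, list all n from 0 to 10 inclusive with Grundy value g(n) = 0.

0, 1, 4, 5, 8, 9

Build the Grundy sequence with g(k) = mex{g(k−s) : s ∈ {2, 6}, s ≤ k}:
g(0) = mex{} = 0
g(1) = mex{} = 0
g(2) = mex{0} = 1
g(3) = mex{0} = 1
g(4) = mex{1} = 0
g(5) = mex{1} = 0
g(6) = mex{0} = 1
g(7) = mex{0} = 1
g(8) = mex{1} = 0
g(9) = mex{1} = 0
g(10) = mex{0} = 1
The P-positions (g = 0) in 0..10 are 0, 1, 4, 5, 8, 9.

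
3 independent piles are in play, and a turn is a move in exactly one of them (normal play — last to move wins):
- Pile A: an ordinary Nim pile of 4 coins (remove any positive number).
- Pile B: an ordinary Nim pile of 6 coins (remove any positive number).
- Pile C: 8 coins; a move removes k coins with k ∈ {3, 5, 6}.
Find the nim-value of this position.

Pile A is a plain Nim pile of size 4, so its Grundy value is 4.
Pile B is a plain Nim pile of size 6, so its Grundy value is 6.
For pile C, compute g(0), g(1), … with moves {3, 5, 6}:
g(0) = mex{} = 0
g(1) = mex{} = 0
g(2) = mex{} = 0
g(3) = mex{0} = 1
g(4) = mex{0} = 1
g(5) = mex{0} = 1
g(6) = mex{0,1} = 2
g(7) = mex{0,1} = 2
g(8) = mex{0,1} = 2
So g(8) = 2.
By the Sprague-Grundy theorem, the Grundy value of a sum of independent games is the XOR of the component values.
Combined value = 4 ⊕ 6 ⊕ 2 = 0.

0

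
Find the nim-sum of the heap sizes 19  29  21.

27

In binary:
  10011  (19)
  11101  (29)
  10101  (21)
  -----
  11011  (27)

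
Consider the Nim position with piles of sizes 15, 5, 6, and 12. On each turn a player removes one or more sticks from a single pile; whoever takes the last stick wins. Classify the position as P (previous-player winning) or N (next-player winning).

Nim-sum: 15 XOR 5 XOR 6 XOR 12 = 0.
The nim-sum is 0, so this is a P-position: the player to move is in a losing position under optimal play.

P-position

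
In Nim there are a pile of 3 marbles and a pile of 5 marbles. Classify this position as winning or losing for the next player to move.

Bitwise XOR of the heap sizes:
  011  (3)
  101  (5)
  ---
  110  (6)
The nim-sum is 6 ≠ 0, so this is an N-position: the player to move can win.

Winning position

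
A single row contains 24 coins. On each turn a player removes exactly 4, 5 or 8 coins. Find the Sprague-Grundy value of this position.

Grundy values for subtraction set {4, 5, 8}:
k:     0  1  2  3  4  5  6  7  8  9 10 11 12 13 14 15 16 17 18 19 20 21 22 23 24
g(k):  0  0  0  0  1  1  1  1  2  2  2  2  0  0  0  0  1  1  1  1  2  2  2  2  0
So g(24) = 0.

0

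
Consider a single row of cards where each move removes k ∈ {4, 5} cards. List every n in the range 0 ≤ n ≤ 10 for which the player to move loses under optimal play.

0, 1, 2, 3, 9, 10

Compute g(0), g(1), … for moves {4, 5}:
k:     0  1  2  3  4  5  6  7  8  9 10
g(k):  0  0  0  0  1  1  1  1  2  0  0
The P-positions (g = 0) in 0..10 are 0, 1, 2, 3, 9, 10.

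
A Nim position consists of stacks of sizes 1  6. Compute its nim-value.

7

Nim-sum: 1 ⊕ 6 = 7.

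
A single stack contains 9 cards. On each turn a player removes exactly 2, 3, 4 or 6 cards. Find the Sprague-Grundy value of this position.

0

Compute g(0), g(1), … for moves {2, 3, 4, 6}:
g(0) = mex{} = 0
g(1) = mex{} = 0
g(2) = mex{0} = 1
g(3) = mex{0} = 1
g(4) = mex{0,1} = 2
g(5) = mex{0,1} = 2
g(6) = mex{0,1,2} = 3
g(7) = mex{0,1,2} = 3
g(8) = mex{1,2,3} = 0
g(9) = mex{1,2,3} = 0
So g(9) = 0.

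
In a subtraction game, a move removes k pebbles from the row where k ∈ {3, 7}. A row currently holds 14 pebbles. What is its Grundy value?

1

Build the Grundy sequence with g(k) = mex{g(k−s) : s ∈ {3, 7}, s ≤ k}:
k:     0  1  2  3  4  5  6  7  8  9 10 11 12 13 14
g(k):  0  0  0  1  1  1  0  2  2  1  0  0  0  1  1
So g(14) = 1.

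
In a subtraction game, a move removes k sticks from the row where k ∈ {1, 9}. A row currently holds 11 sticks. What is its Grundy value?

1

Grundy values for subtraction set {1, 9}:
k:     0  1  2  3  4  5  6  7  8  9 10 11
g(k):  0  1  0  1  0  1  0  1  0  1  0  1
So g(11) = 1.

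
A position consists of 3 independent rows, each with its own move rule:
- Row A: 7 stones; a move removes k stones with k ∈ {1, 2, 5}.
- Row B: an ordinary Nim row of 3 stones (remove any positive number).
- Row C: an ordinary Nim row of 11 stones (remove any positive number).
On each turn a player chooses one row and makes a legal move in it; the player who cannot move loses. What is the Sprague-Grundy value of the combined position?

9

Build the Grundy sequence for row A with g(k) = mex{g(k−s) : s ∈ {1, 2, 5}, s ≤ k}:
g(0) = mex{} = 0
g(1) = mex{0} = 1
g(2) = mex{0,1} = 2
g(3) = mex{1,2} = 0
g(4) = mex{0,2} = 1
g(5) = mex{0,1} = 2
g(6) = mex{1,2} = 0
g(7) = mex{0,2} = 1
So g(7) = 1.
Row B is a plain Nim row of size 3, so its Grundy value is 3.
Row C is a plain Nim row of size 11, so its Grundy value is 11.
The value of a disjunctive sum is the nim-sum of the parts.
Combined value = 1 XOR 3 XOR 11 = 9.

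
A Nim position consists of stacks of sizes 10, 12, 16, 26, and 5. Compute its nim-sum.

9

Compute the nim-sum pairwise:
10 ⊕ 12 = 6
6 ⊕ 16 = 22
22 ⊕ 26 = 12
12 ⊕ 5 = 9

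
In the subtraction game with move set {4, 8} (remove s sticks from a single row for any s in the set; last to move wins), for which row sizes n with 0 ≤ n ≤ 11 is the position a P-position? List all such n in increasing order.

0, 1, 2, 3

Build the Grundy sequence with g(k) = mex{g(k−s) : s ∈ {4, 8}, s ≤ k}:
k:     0  1  2  3  4  5  6  7  8  9 10 11
g(k):  0  0  0  0  1  1  1  1  2  2  2  2
The P-positions (g = 0) in 0..11 are 0, 1, 2, 3.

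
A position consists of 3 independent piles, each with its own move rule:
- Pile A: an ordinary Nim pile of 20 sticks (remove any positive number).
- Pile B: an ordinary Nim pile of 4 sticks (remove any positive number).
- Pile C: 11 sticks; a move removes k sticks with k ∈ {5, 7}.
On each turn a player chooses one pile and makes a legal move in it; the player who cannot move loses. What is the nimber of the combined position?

18

Pile A is a plain Nim pile of size 20, so its Grundy value is 20.
Pile B is a plain Nim pile of size 4, so its Grundy value is 4.
Grundy values for pile C (subtraction set {5, 7}):
k:     0  1  2  3  4  5  6  7  8  9 10 11
g(k):  0  0  0  0  0  1  1  1  1  1  2  2
So g(11) = 2.
The value of a disjunctive sum is the nim-sum of the parts.
Combined value = 20 XOR 4 XOR 2 = 18.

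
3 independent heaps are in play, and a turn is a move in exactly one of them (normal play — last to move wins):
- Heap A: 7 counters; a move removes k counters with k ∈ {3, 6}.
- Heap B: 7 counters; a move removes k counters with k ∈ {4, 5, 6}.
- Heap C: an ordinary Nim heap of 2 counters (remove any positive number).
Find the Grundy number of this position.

Build the Grundy sequence for heap A with g(k) = mex{g(k−s) : s ∈ {3, 6}, s ≤ k}:
k:     0  1  2  3  4  5  6  7
g(k):  0  0  0  1  1  1  2  2
So g(7) = 2.
For heap B, compute g(0), g(1), … with moves {4, 5, 6}:
k:     0  1  2  3  4  5  6  7
g(k):  0  0  0  0  1  1  1  1
So g(7) = 1.
Heap C is a plain Nim heap of size 2, so its Grundy value is 2.
By the Sprague-Grundy theorem, the Grundy value of a sum of independent games is the XOR of the component values.
Combined value = 2 XOR 1 XOR 2 = 1.

1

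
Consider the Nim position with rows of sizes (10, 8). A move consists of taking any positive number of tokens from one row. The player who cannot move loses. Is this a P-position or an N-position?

N-position

In binary:
  1010  (10)
  1000  (8)
  ----
  0010  (2)
The nim-sum is 2 ≠ 0, so this is an N-position: the player to move can win.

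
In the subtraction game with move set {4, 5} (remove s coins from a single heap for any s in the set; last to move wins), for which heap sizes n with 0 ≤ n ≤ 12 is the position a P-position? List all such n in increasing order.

0, 1, 2, 3, 9, 10, 11, 12

Grundy values for subtraction set {4, 5}:
g(0) = mex{} = 0
g(1) = mex{} = 0
g(2) = mex{} = 0
g(3) = mex{} = 0
g(4) = mex{0} = 1
g(5) = mex{0} = 1
g(6) = mex{0} = 1
g(7) = mex{0} = 1
g(8) = mex{0,1} = 2
g(9) = mex{1} = 0
g(10) = mex{1} = 0
g(11) = mex{1} = 0
g(12) = mex{1,2} = 0
The P-positions (g = 0) in 0..12 are 0, 1, 2, 3, 9, 10, 11, 12.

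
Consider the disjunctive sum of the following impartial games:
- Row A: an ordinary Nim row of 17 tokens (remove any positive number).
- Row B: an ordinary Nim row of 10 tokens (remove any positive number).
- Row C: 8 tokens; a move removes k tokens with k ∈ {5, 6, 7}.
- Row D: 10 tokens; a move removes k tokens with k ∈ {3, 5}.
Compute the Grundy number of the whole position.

26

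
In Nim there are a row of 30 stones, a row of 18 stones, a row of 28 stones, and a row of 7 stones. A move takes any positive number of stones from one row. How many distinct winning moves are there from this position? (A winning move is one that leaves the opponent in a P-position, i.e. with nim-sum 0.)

3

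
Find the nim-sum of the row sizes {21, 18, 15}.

Compute the nim-sum pairwise:
21 ^ 18 = 7
7 ^ 15 = 8

8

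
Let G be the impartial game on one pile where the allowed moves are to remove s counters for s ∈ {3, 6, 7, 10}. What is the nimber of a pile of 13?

Grundy values for subtraction set {3, 6, 7, 10}:
g(0) = mex{} = 0
g(1) = mex{} = 0
g(2) = mex{} = 0
g(3) = mex{0} = 1
g(4) = mex{0} = 1
g(5) = mex{0} = 1
g(6) = mex{0,1} = 2
g(7) = mex{0,1} = 2
g(8) = mex{0,1} = 2
g(9) = mex{0,1,2} = 3
g(10) = mex{0,1,2} = 3
g(11) = mex{0,1,2} = 3
g(12) = mex{0,1,2,3} = 4
g(13) = mex{1,2,3} = 0
So g(13) = 0.

0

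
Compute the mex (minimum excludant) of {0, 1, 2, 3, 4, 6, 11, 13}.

5

The values 0, 1, 2, 3, 4 are all present; 5 is the first non-negative integer missing from the set.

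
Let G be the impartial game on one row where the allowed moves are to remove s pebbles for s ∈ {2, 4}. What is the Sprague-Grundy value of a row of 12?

0

Build the Grundy sequence with g(k) = mex{g(k−s) : s ∈ {2, 4}, s ≤ k}:
k:     0  1  2  3  4  5  6  7  8  9 10 11 12
g(k):  0  0  1  1  2  2  0  0  1  1  2  2  0
So g(12) = 0.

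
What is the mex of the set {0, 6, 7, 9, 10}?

1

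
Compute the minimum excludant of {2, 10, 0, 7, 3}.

1

0 is in the set but 1 is not, so the mex is 1.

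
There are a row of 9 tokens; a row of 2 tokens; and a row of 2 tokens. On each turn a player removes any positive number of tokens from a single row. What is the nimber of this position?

Compute the nim-sum pairwise:
9 ⊕ 2 = 11
11 ⊕ 2 = 9

9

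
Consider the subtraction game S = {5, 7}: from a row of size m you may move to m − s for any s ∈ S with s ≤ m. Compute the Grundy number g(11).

2

Build the Grundy sequence with g(k) = mex{g(k−s) : s ∈ {5, 7}, s ≤ k}:
k:     0  1  2  3  4  5  6  7  8  9 10 11
g(k):  0  0  0  0  0  1  1  1  1  1  2  2
So g(11) = 2.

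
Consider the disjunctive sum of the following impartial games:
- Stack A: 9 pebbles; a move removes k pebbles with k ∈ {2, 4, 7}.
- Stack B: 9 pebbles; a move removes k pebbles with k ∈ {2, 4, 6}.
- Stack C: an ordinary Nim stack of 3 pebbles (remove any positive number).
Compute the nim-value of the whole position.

3

Grundy values for stack A (subtraction set {2, 4, 7}):
g(0) = mex{} = 0
g(1) = mex{} = 0
g(2) = mex{0} = 1
g(3) = mex{0} = 1
g(4) = mex{0,1} = 2
g(5) = mex{0,1} = 2
g(6) = mex{1,2} = 0
g(7) = mex{0,1,2} = 3
g(8) = mex{0,2} = 1
g(9) = mex{1,2,3} = 0
So g(9) = 0.
Grundy values for stack B (subtraction set {2, 4, 6}):
k:     0  1  2  3  4  5  6  7  8  9
g(k):  0  0  1  1  2  2  3  3  0  0
So g(9) = 0.
Stack C is a plain Nim stack of size 3, so its Grundy value is 3.
The value of a disjunctive sum is the nim-sum of the parts.
Combined value = 0 ⊕ 0 ⊕ 3 = 3.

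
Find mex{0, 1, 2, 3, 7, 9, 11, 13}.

4

The values 0, 1, 2, 3 are all present; 4 is the first non-negative integer missing from the set.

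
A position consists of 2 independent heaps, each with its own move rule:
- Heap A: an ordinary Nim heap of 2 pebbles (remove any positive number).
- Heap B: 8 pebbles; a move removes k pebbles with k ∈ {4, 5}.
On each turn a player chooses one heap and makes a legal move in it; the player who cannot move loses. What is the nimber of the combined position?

Heap A is a plain Nim heap of size 2, so its Grundy value is 2.
Build the Grundy sequence for heap B with g(k) = mex{g(k−s) : s ∈ {4, 5}, s ≤ k}:
k:     0  1  2  3  4  5  6  7  8
g(k):  0  0  0  0  1  1  1  1  2
So g(8) = 2.
The value of a disjunctive sum is the nim-sum of the parts.
Combined value = 2 ⊕ 2 = 0.

0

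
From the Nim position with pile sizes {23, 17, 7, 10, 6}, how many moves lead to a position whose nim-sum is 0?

Nim-sum: 23 XOR 17 XOR 7 XOR 10 XOR 6 = 13.
The overall nim-sum is X = 13. A pile of size p has a winning move iff p XOR X < p (reduce it to p XOR X).
  23: 23 XOR 13 = 26 ≥ 23 — no move.
  17: 17 XOR 13 = 28 ≥ 17 — no move.
  7: 7 XOR 13 = 10 ≥ 7 — no move.
  10: 10 XOR 13 = 7 < 10 — winning move (to 7).
  6: 6 XOR 13 = 11 ≥ 6 — no move.
That gives 1 winning move.

1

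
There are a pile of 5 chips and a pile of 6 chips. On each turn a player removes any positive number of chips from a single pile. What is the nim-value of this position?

Nim-sum: 5 ^ 6 = 3.

3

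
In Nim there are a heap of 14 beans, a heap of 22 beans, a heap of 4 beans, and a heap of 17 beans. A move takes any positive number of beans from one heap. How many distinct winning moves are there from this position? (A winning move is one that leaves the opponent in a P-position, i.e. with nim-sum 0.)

Nim-sum: 14 ^ 22 ^ 4 ^ 17 = 13.
The overall nim-sum is X = 13. A heap of size p has a winning move iff p XOR X < p (reduce it to p XOR X).
  14: 14 XOR 13 = 3 < 14 — winning move (to 3).
  22: 22 XOR 13 = 27 ≥ 22 — no move.
  4: 4 XOR 13 = 9 ≥ 4 — no move.
  17: 17 XOR 13 = 28 ≥ 17 — no move.
That gives 1 winning move.

1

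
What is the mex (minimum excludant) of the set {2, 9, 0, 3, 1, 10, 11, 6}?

4

The values 0, 1, 2, 3 are all present; 4 is the first non-negative integer missing from the set.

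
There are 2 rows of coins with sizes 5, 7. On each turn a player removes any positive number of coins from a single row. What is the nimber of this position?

In binary:
  101  (5)
  111  (7)
  ---
  010  (2)

2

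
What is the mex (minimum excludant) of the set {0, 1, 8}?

2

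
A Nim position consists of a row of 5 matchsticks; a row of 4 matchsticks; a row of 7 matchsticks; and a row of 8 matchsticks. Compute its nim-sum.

Compute the nim-sum pairwise:
5 ⊕ 4 = 1
1 ⊕ 7 = 6
6 ⊕ 8 = 14

14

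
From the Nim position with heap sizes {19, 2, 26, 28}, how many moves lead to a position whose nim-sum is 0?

3

Nim-sum: 19 XOR 2 XOR 26 XOR 28 = 23.
The overall nim-sum is X = 23. A heap of size p has a winning move iff p XOR X < p (reduce it to p XOR X).
  19: 19 XOR 23 = 4 < 19 — winning move (to 4).
  2: 2 XOR 23 = 21 ≥ 2 — no move.
  26: 26 XOR 23 = 13 < 26 — winning move (to 13).
  28: 28 XOR 23 = 11 < 28 — winning move (to 11).
That gives 3 winning moves.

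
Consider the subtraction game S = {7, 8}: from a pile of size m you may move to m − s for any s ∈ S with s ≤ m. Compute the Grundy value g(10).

1

Build the Grundy sequence with g(k) = mex{g(k−s) : s ∈ {7, 8}, s ≤ k}:
k:     0  1  2  3  4  5  6  7  8  9 10
g(k):  0  0  0  0  0  0  0  1  1  1  1
So g(10) = 1.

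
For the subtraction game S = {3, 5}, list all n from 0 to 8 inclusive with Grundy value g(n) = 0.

0, 1, 2, 8

Grundy values for subtraction set {3, 5}:
g(0) = mex{} = 0
g(1) = mex{} = 0
g(2) = mex{} = 0
g(3) = mex{0} = 1
g(4) = mex{0} = 1
g(5) = mex{0} = 1
g(6) = mex{0,1} = 2
g(7) = mex{0,1} = 2
g(8) = mex{1} = 0
The P-positions (g = 0) in 0..8 are 0, 1, 2, 8.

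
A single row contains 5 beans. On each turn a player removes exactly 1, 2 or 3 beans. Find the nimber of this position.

Compute g(0), g(1), … for moves {1, 2, 3}:
k:     0  1  2  3  4  5
g(k):  0  1  2  3  0  1
So g(5) = 1.

1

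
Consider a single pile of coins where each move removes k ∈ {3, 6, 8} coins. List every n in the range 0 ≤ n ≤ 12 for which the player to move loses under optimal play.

0, 1, 2, 11, 12

Grundy values for subtraction set {3, 6, 8}:
g(0) = mex{} = 0
g(1) = mex{} = 0
g(2) = mex{} = 0
g(3) = mex{0} = 1
g(4) = mex{0} = 1
g(5) = mex{0} = 1
g(6) = mex{0,1} = 2
g(7) = mex{0,1} = 2
g(8) = mex{0,1} = 2
g(9) = mex{0,1,2} = 3
g(10) = mex{0,1,2} = 3
g(11) = mex{1,2} = 0
g(12) = mex{1,2,3} = 0
The P-positions (g = 0) in 0..12 are 0, 1, 2, 11, 12.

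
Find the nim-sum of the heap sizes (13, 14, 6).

5

Compute the nim-sum pairwise:
13 XOR 14 = 3
3 XOR 6 = 5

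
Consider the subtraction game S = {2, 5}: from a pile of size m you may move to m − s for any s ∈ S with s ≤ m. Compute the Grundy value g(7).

Build the Grundy sequence with g(k) = mex{g(k−s) : s ∈ {2, 5}, s ≤ k}:
k:     0  1  2  3  4  5  6  7
g(k):  0  0  1  1  0  2  1  0
So g(7) = 0.

0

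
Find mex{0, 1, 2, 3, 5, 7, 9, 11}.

4

The values 0, 1, 2, 3 are all present; 4 is the first non-negative integer missing from the set.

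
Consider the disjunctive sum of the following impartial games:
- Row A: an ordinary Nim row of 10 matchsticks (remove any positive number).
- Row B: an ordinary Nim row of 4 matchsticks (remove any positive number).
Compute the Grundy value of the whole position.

14

Row A is a plain Nim row of size 10, so its Grundy value is 10.
Row B is a plain Nim row of size 4, so its Grundy value is 4.
By the Sprague-Grundy theorem, the Grundy value of a sum of independent games is the XOR of the component values.
Combined value = 10 ⊕ 4 = 14.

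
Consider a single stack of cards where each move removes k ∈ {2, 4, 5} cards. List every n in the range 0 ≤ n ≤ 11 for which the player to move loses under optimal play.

0, 1, 7, 8

Compute g(0), g(1), … for moves {2, 4, 5}:
k:     0  1  2  3  4  5  6  7  8  9 10 11
g(k):  0  0  1  1  2  2  3  0  0  1  1  2
The P-positions (g = 0) in 0..11 are 0, 1, 7, 8.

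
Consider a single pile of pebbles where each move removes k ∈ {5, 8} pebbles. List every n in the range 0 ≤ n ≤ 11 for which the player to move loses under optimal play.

0, 1, 2, 3, 4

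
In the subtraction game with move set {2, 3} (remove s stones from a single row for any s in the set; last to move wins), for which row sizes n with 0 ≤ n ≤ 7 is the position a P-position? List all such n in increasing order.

0, 1, 5, 6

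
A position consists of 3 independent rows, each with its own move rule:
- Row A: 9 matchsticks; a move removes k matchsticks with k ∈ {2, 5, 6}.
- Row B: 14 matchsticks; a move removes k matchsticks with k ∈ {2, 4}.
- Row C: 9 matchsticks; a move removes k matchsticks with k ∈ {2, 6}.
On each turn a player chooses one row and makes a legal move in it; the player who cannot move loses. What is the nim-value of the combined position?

3

Grundy values for row A (subtraction set {2, 5, 6}):
g(0) = mex{} = 0
g(1) = mex{} = 0
g(2) = mex{0} = 1
g(3) = mex{0} = 1
g(4) = mex{1} = 0
g(5) = mex{0,1} = 2
g(6) = mex{0} = 1
g(7) = mex{0,1,2} = 3
g(8) = mex{1} = 0
g(9) = mex{0,1,3} = 2
So g(9) = 2.
Build the Grundy sequence for row B with g(k) = mex{g(k−s) : s ∈ {2, 4}, s ≤ k}:
k:     0  1  2  3  4  5  6  7  8  9 10 11 12 13 14
g(k):  0  0  1  1  2  2  0  0  1  1  2  2  0  0  1
So g(14) = 1.
Build the Grundy sequence for row C with g(k) = mex{g(k−s) : s ∈ {2, 6}, s ≤ k}:
k:     0  1  2  3  4  5  6  7  8  9
g(k):  0  0  1  1  0  0  1  1  0  0
So g(9) = 0.
The value of a disjunctive sum is the nim-sum of the parts.
Combined value = 2 ⊕ 1 ⊕ 0 = 3.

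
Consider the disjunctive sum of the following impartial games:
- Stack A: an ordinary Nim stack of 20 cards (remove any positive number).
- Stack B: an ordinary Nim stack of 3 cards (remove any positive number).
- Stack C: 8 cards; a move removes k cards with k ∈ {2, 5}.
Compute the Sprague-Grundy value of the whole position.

23

Stack A is a plain Nim stack of size 20, so its Grundy value is 20.
Stack B is a plain Nim stack of size 3, so its Grundy value is 3.
For stack C, compute g(0), g(1), … with moves {2, 5}:
k:     0  1  2  3  4  5  6  7  8
g(k):  0  0  1  1  0  2  1  0  0
So g(8) = 0.
By the Sprague-Grundy theorem, the Grundy value of a sum of independent games is the XOR of the component values.
Combined value = 20 ⊕ 3 ⊕ 0 = 23.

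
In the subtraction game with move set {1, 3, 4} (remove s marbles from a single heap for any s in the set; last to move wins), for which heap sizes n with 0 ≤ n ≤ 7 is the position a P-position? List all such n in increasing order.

Compute g(0), g(1), … for moves {1, 3, 4}:
k:     0  1  2  3  4  5  6  7
g(k):  0  1  0  1  2  3  2  0
The P-positions (g = 0) in 0..7 are 0, 2, 7.

0, 2, 7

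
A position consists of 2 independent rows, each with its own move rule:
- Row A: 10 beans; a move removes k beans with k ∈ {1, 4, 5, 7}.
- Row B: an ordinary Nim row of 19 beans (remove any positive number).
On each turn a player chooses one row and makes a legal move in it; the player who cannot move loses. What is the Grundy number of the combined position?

19

Grundy values for row A (subtraction set {1, 4, 5, 7}):
g(0) = mex{} = 0
g(1) = mex{0} = 1
g(2) = mex{1} = 0
g(3) = mex{0} = 1
g(4) = mex{0,1} = 2
g(5) = mex{0,1,2} = 3
g(6) = mex{0,1,3} = 2
g(7) = mex{0,1,2} = 3
g(8) = mex{1,2,3} = 0
g(9) = mex{0,2,3} = 1
g(10) = mex{1,2,3} = 0
So g(10) = 0.
Row B is a plain Nim row of size 19, so its Grundy value is 19.
The value of a disjunctive sum is the nim-sum of the parts.
Combined value = 0 ⊕ 19 = 19.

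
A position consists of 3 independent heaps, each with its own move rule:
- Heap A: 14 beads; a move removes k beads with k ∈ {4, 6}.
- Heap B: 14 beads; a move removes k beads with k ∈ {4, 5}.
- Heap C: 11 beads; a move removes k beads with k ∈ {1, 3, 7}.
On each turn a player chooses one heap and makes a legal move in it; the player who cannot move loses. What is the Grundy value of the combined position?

1

Grundy values for heap A (subtraction set {4, 6}):
g(0) = mex{} = 0
g(1) = mex{} = 0
g(2) = mex{} = 0
g(3) = mex{} = 0
g(4) = mex{0} = 1
g(5) = mex{0} = 1
g(6) = mex{0} = 1
g(7) = mex{0} = 1
g(8) = mex{0,1} = 2
g(9) = mex{0,1} = 2
g(10) = mex{1} = 0
g(11) = mex{1} = 0
g(12) = mex{1,2} = 0
g(13) = mex{1,2} = 0
g(14) = mex{0,2} = 1
So g(14) = 1.
Build the Grundy sequence for heap B with g(k) = mex{g(k−s) : s ∈ {4, 5}, s ≤ k}:
k:     0  1  2  3  4  5  6  7  8  9 10 11 12 13 14
g(k):  0  0  0  0  1  1  1  1  2  0  0  0  0  1  1
So g(14) = 1.
Build the Grundy sequence for heap C with g(k) = mex{g(k−s) : s ∈ {1, 3, 7}, s ≤ k}:
g(0) = mex{} = 0
g(1) = mex{0} = 1
g(2) = mex{1} = 0
g(3) = mex{0} = 1
g(4) = mex{1} = 0
g(5) = mex{0} = 1
g(6) = mex{1} = 0
g(7) = mex{0} = 1
g(8) = mex{1} = 0
g(9) = mex{0} = 1
g(10) = mex{1} = 0
g(11) = mex{0} = 1
So g(11) = 1.
By the Sprague-Grundy theorem, the Grundy value of a sum of independent games is the XOR of the component values.
Combined value = 1 ⊕ 1 ⊕ 1 = 1.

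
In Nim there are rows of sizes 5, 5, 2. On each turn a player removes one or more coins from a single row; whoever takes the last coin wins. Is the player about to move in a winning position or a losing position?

Winning position

Nim-sum: 5 ⊕ 5 ⊕ 2 = 2.
The nim-sum is 2 ≠ 0, so this is an N-position: the player to move can win.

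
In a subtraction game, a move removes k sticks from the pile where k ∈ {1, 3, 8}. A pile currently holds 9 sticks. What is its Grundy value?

3

Compute g(0), g(1), … for moves {1, 3, 8}:
k:     0  1  2  3  4  5  6  7  8  9
g(k):  0  1  0  1  0  1  0  1  2  3
So g(9) = 3.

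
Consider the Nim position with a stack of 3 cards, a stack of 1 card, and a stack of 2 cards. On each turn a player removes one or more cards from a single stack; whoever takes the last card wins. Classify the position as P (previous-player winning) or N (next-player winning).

In binary:
  11  (3)
  01  (1)
  10  (2)
  --
  00  (0)
The nim-sum is 0, so this is a P-position: the player to move is in a losing position under optimal play.

P-position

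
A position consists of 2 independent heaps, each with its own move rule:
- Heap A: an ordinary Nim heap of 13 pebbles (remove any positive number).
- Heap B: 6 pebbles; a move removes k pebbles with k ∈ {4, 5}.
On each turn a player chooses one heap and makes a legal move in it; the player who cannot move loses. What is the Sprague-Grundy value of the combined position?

Heap A is a plain Nim heap of size 13, so its Grundy value is 13.
For heap B, compute g(0), g(1), … with moves {4, 5}:
g(0) = mex{} = 0
g(1) = mex{} = 0
g(2) = mex{} = 0
g(3) = mex{} = 0
g(4) = mex{0} = 1
g(5) = mex{0} = 1
g(6) = mex{0} = 1
So g(6) = 1.
By the Sprague-Grundy theorem, the Grundy value of a sum of independent games is the XOR of the component values.
Combined value = 13 XOR 1 = 12.

12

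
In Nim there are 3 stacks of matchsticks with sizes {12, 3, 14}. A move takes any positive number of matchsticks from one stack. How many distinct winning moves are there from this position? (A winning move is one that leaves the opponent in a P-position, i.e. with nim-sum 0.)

Nim-sum: 12 XOR 3 XOR 14 = 1.
The overall nim-sum is X = 1. A stack of size p has a winning move iff p XOR X < p (reduce it to p XOR X).
  12: 12 XOR 1 = 13 ≥ 12 — no move.
  3: 3 XOR 1 = 2 < 3 — winning move (to 2).
  14: 14 XOR 1 = 15 ≥ 14 — no move.
That gives 1 winning move.

1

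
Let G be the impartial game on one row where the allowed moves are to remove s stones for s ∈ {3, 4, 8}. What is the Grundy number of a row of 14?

0

Compute g(0), g(1), … for moves {3, 4, 8}:
k:     0  1  2  3  4  5  6  7  8  9 10 11 12 13 14
g(k):  0  0  0  1  1  1  2  0  2  3  1  3  0  0  0
So g(14) = 0.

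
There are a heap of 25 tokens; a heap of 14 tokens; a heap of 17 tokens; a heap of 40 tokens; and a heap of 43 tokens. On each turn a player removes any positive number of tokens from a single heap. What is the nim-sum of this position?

5

Nim-sum: 25 ^ 14 ^ 17 ^ 40 ^ 43 = 5.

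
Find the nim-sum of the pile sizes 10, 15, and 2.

Write each in binary and XOR column by column:
  1010  (10)
  1111  (15)
  0010  (2)
  ----
  0111  (7)

7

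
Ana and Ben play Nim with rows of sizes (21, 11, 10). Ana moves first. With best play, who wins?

Ana wins

In binary:
  10101  (21)
  01011  (11)
  01010  (10)
  -----
  10100  (20)
The nim-sum is 20 ≠ 0, so this is an N-position: the player to move can win; Ana has a winning move.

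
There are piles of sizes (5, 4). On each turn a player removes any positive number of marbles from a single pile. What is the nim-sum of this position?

1

In binary:
  101  (5)
  100  (4)
  ---
  001  (1)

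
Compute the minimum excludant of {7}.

0

0 is not in the set, so the mex is 0.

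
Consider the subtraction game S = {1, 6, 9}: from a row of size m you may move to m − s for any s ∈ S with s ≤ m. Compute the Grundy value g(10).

Build the Grundy sequence with g(k) = mex{g(k−s) : s ∈ {1, 6, 9}, s ≤ k}:
g(0) = mex{} = 0
g(1) = mex{0} = 1
g(2) = mex{1} = 0
g(3) = mex{0} = 1
g(4) = mex{1} = 0
g(5) = mex{0} = 1
g(6) = mex{0,1} = 2
g(7) = mex{1,2} = 0
g(8) = mex{0} = 1
g(9) = mex{0,1} = 2
g(10) = mex{0,1,2} = 3
So g(10) = 3.

3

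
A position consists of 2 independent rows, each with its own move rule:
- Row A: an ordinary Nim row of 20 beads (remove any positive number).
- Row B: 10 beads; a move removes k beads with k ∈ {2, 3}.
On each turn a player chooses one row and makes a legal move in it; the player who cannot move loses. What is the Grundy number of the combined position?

20

Row A is a plain Nim row of size 20, so its Grundy value is 20.
For row B, compute g(0), g(1), … with moves {2, 3}:
k:     0  1  2  3  4  5  6  7  8  9 10
g(k):  0  0  1  1  2  0  0  1  1  2  0
So g(10) = 0.
The value of a disjunctive sum is the nim-sum of the parts.
Combined value = 20 ⊕ 0 = 20.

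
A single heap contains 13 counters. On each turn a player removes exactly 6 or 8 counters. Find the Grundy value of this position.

Compute g(0), g(1), … for moves {6, 8}:
g(0) = mex{} = 0
g(1) = mex{} = 0
g(2) = mex{} = 0
g(3) = mex{} = 0
g(4) = mex{} = 0
g(5) = mex{} = 0
g(6) = mex{0} = 1
g(7) = mex{0} = 1
g(8) = mex{0} = 1
g(9) = mex{0} = 1
g(10) = mex{0} = 1
g(11) = mex{0} = 1
g(12) = mex{0,1} = 2
g(13) = mex{0,1} = 2
So g(13) = 2.

2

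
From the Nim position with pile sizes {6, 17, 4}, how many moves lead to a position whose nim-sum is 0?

Bitwise XOR of the heap sizes:
  00110  (6)
  10001  (17)
  00100  (4)
  -----
  10011  (19)
The overall nim-sum is X = 19. A pile of size p has a winning move iff p XOR X < p (reduce it to p XOR X).
  6: 6 XOR 19 = 21 ≥ 6 — no move.
  17: 17 XOR 19 = 2 < 17 — winning move (to 2).
  4: 4 XOR 19 = 23 ≥ 4 — no move.
That gives 1 winning move.

1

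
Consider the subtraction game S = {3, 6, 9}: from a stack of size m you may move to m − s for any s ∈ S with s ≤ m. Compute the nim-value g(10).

Build the Grundy sequence with g(k) = mex{g(k−s) : s ∈ {3, 6, 9}, s ≤ k}:
k:     0  1  2  3  4  5  6  7  8  9 10
g(k):  0  0  0  1  1  1  2  2  2  3  3
So g(10) = 3.

3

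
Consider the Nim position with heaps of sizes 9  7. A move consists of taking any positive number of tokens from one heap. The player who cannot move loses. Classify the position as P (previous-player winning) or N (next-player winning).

In binary:
  1001  (9)
  0111  (7)
  ----
  1110  (14)
The nim-sum is 14 ≠ 0, so this is an N-position: the player to move can win.

N-position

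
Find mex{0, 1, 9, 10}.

2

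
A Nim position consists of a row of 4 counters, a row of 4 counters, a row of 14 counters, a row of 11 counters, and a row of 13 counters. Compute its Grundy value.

8

Compute the nim-sum pairwise:
4 XOR 4 = 0
0 XOR 14 = 14
14 XOR 11 = 5
5 XOR 13 = 8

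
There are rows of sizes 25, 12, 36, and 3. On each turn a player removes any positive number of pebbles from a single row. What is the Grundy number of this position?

50

Nim-sum: 25 ^ 12 ^ 36 ^ 3 = 50.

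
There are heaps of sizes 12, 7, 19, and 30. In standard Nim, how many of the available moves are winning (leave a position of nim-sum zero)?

3

Compute the nim-sum pairwise:
12 ⊕ 7 = 11
11 ⊕ 19 = 24
24 ⊕ 30 = 6
The overall nim-sum is X = 6. A heap of size p has a winning move iff p XOR X < p (reduce it to p XOR X).
  12: 12 XOR 6 = 10 < 12 — winning move (to 10).
  7: 7 XOR 6 = 1 < 7 — winning move (to 1).
  19: 19 XOR 6 = 21 ≥ 19 — no move.
  30: 30 XOR 6 = 24 < 30 — winning move (to 24).
That gives 3 winning moves.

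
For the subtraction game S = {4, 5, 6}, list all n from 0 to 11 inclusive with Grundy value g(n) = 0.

0, 1, 2, 3, 10, 11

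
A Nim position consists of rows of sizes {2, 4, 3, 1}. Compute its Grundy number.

4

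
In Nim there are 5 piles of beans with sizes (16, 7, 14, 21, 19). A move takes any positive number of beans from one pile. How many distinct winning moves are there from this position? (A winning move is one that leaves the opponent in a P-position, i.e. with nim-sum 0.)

3

Compute the nim-sum pairwise:
16 XOR 7 = 23
23 XOR 14 = 25
25 XOR 21 = 12
12 XOR 19 = 31
The overall nim-sum is X = 31. A pile of size p has a winning move iff p XOR X < p (reduce it to p XOR X).
  16: 16 XOR 31 = 15 < 16 — winning move (to 15).
  7: 7 XOR 31 = 24 ≥ 7 — no move.
  14: 14 XOR 31 = 17 ≥ 14 — no move.
  21: 21 XOR 31 = 10 < 21 — winning move (to 10).
  19: 19 XOR 31 = 12 < 19 — winning move (to 12).
That gives 3 winning moves.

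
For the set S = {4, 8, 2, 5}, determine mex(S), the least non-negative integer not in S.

0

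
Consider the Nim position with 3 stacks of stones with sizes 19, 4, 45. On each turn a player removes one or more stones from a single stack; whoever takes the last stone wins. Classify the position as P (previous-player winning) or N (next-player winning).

Compute the nim-sum pairwise:
19 ⊕ 4 = 23
23 ⊕ 45 = 58
The nim-sum is 58 ≠ 0, so this is an N-position: the player to move can win.

N-position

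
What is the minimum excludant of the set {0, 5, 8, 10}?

1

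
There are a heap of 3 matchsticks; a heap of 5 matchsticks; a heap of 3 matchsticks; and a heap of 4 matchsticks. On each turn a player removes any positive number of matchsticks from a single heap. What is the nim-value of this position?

1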